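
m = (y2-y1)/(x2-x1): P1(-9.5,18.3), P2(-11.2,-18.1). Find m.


dy = -18.1 - 18.3 = -36.4
dx = -11.2 + 9.5 = -1.7
m = -36.4/(-1.7) = 21.4118

m = 21.4118


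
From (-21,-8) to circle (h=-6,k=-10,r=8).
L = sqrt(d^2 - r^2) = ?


d = sqrt((-21+ 6)^2 + (-8+ 10)^2) = sqrt(225+4) = 15.1327
L = sqrt(229.0000 - 64) = sqrt(165.0000) = 12.8452

12.8452


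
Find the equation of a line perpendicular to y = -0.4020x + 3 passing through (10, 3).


Perpendicular slope = -1/m1 = -1/(-0.4020) = 2.4876
b2 = y0 - m2*x0 = 3 + 10/(-0.4020) = 3 - 24.8756 = -21.8756

y = 2.4876x - 21.8756


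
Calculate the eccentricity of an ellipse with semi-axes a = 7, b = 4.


c = sqrt(49-16) = sqrt(33) = 5.7446
e = c/a = sqrt(33)/7 = 0.8207

e = 0.8207


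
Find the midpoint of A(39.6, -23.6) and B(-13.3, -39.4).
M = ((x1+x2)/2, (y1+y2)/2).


Mx = (39.6 - 13.3)/2 = 26.3/2 = 13.1500
My = (-23.6 - 39.4)/2 = -63.0/2 = -31.5000

(13.1500, -31.5000)


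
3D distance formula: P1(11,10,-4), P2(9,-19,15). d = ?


dx=-2, dy=-29, dz=19
d = sqrt(4+841+361) = sqrt(1206) = 34.7275

34.7275


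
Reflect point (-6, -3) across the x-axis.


Reflection rule for x-axis: (x, -y)
(-6, -3) -> (-6, 3)

(-6, 3)


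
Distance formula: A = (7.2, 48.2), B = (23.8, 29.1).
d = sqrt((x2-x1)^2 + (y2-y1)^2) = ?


dx = 23.8 - 7.2 = 16.6
dy = 29.1 - 48.2 = -19.1
d = sqrt(275.56 + 364.81) = sqrt(640.37) = 25.3055

25.3055


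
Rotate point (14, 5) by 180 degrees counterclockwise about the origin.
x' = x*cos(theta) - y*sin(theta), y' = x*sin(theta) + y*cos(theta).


cos(180) = -1, sin(180) = 0
x' = 14*(-1) - 5*0 = -14
y' = 14*0 + 5*(-1) = -5

(-14, -5)


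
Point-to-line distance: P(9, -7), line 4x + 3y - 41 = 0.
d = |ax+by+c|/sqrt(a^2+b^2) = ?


|4*9 + 3*(-7) - 41| = |-26| = 26
sqrt(16 + 9) = sqrt(25) = 5.0000
d = 26/sqrt(25) = 5.2000

5.2000


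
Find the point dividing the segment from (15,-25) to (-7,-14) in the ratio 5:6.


Px = (5*(-7) + 6*15)/11 = 55/11 = 5.0000
Py = (5*(-14) + 6*(-25))/11 = -220/11 = -20.0000

P = (5.0000, -20.0000)


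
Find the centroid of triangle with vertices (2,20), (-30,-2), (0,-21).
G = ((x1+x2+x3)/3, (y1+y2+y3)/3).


Gx = (2- 30+0)/3 = -28/3 = -9.3333
Gy = (20- 2- 21)/3 = -3/3 = -1.0000

G = (-9.3333, -1.0000)


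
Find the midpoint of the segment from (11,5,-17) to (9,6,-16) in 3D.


Mx = (11+9)/2 = 10.0000
My = (5+6)/2 = 5.5000
Mz = (-17- 16)/2 = -16.5000

M = (10.0000, 5.5000, -16.5000)


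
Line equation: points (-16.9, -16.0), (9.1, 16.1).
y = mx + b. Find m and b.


m = (32.1)/(26.0) = 1.2346
b = y1 - m*x1 = -16.0 - (32.1*(-16.9))/(26.0) = -16.0 + 20.8650 = 4.8650

y = 1.2346x + 4.8650


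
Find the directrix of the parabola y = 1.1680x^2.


a = 1.1680
1/(4a) = 0.2140
directrix: y = -0.2140 = -0.2140

y = -0.2140


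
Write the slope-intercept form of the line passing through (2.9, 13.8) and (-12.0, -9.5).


m = (-23.3)/(-14.9) = 1.5638
b = y1 - m*x1 = 13.8 - (-23.3*2.9)/(-14.9) = 13.8 - 4.5349 = 9.2651

y = 1.5638x + 9.2651


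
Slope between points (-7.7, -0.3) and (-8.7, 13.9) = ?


dy = 13.9 + 0.3 = 14.2
dx = -8.7 + 7.7 = -1
m = 14.2/(-1) = -14.2000

m = -14.2000


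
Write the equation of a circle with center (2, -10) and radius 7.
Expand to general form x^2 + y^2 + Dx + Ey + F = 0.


(x-2)^2 + (y+ 10)^2 = 7^2
D = -2h = -4, E = -2k = 20
F = h^2+k^2-r^2 = 4+100-49 = 55

x^2 + y^2 - 4x + 20y + 55 = 0


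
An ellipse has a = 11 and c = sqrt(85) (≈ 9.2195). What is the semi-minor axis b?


b^2 = 11^2 - (sqrt(85))^2 = 121 - 85 = 36
b = sqrt(36) = 6

b = 6


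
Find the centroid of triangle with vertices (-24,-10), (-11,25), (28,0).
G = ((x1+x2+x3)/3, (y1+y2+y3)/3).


Gx = (-24- 11+28)/3 = -7/3 = -2.3333
Gy = (-10+25+0)/3 = 15/3 = 5.0000

G = (-2.3333, 5.0000)


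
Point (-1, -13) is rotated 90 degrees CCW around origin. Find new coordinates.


cos(90) = 0, sin(90) = 1
x' = -1*0 + 13*1 = 13
y' = -1*1 - 13*0 = -1

(13, -1)


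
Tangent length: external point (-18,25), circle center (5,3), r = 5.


d = sqrt((-18-5)^2 + (25-3)^2) = sqrt(529+484) = 31.8277
L = sqrt(1013.0000 - 25) = sqrt(988.0000) = 31.4325

31.4325


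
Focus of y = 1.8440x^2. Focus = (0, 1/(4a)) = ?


a = 1.8440
4a = 7.3760
focus = (0, 1/7.3760) = (0, 0.1356)

Focus = (0, 0.1356)


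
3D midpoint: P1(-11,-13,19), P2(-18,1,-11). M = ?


Mx = (-11- 18)/2 = -14.5000
My = (-13+1)/2 = -6.0000
Mz = (19- 11)/2 = 4.0000

M = (-14.5000, -6.0000, 4.0000)


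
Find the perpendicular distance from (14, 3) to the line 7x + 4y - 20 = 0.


|7*14 + 4*3 - 20| = |90| = 90
sqrt(49 + 16) = sqrt(65) = 8.0623
d = 90/sqrt(65) = 11.1631

11.1631


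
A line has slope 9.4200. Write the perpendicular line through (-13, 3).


Perpendicular slope = -1/m1 = -1/9.4200 = -0.1062
b2 = y0 - m2*x0 = 3 - 13/9.4200 = 3 - 1.3800 = 1.6200

y = -0.1062x + 1.6200


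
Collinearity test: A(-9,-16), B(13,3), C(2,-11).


-9*(3+ 11) + 13*(-11+ 16) + 2*(-16-3)
= -126 + 65 - 38 = -99

No, not collinear (determinant = -99)


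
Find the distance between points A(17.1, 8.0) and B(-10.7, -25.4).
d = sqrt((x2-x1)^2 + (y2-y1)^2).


dx = -10.7 - 17.1 = -27.8
dy = -25.4 - 8.0 = -33.4
d = sqrt(772.84 + 1115.56) = sqrt(1888.4) = 43.4557

43.4557


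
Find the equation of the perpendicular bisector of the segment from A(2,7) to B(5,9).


Midpoint = (3.5, 8)
Slope of AB = dy/dx = 2/3 = 0.6667
Perp slope = -dx/dy = -3/2 = -1.5000
b = My - (perp slope)*Mx = 8 + (3*3.5)/2 = 8 + 5.2500 = 13.2500

y = -1.5000x + 13.2500


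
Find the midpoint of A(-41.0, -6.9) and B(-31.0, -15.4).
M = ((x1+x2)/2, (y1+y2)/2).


Mx = (-41.0 - 31.0)/2 = -72.0/2 = -36.0000
My = (-6.9 - 15.4)/2 = -22.3/2 = -11.1500

(-36.0000, -11.1500)


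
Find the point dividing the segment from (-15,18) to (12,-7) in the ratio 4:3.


Px = (4*12 + 3*(-15))/7 = 3/7 = 0.4286
Py = (4*(-7) + 3*18)/7 = 26/7 = 3.7143

P = (0.4286, 3.7143)


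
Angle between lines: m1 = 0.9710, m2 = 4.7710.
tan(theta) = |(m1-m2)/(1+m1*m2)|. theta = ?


m1-m2 = -3.8
1+m1*m2 = 5.632641
tan(theta) = |-3.8/5.632641| = 0.674639
theta = arctan(|-3.8/5.632641|) = 34.0051 degrees (acute angle)

34.0051 degrees


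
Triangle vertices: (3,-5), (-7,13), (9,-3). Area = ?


3*(13+ 3) = 48
-7*(-3+ 5) = -14
9*(-5-13) = -162
sum = -128
Area = |-128|/2 = 64.0000

64.0000 sq units


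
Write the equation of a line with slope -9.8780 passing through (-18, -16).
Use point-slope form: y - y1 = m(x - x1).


y + 16 = -9.8780(x + 18)
y = -9.8780x - 16 + 9.8780*(-18)
y = -9.8780x - 193.8040

y = -9.8780x - 193.8040


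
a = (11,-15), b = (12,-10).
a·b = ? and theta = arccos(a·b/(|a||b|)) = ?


a·b = 11*12 - 15*(-10) = 132 + 150 = 282
|a| = sqrt(121+225) = 18.6011
|b| = sqrt(144+100) = 15.6205
cos(theta) = 282/(sqrt(346)*sqrt(244)) = 282/sqrt(84424) = 0.970546
theta = arccos(282/sqrt(84424)) = 13.9406 degrees

a·b = 282, theta = 13.9406 deg


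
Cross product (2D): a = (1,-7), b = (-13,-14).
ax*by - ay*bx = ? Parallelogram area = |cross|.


cross = 1*(-14) + 7*(-13) = -14 - 91 = -105
Parallelogram area = |-105| = 105

cross = -105, parallelogram area = 105


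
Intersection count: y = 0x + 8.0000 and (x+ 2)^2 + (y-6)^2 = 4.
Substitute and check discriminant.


Substitute y = 0x + 8.0000: (x+ 2)^2 + (0x+8.0000-6)^2 = 4
Expand to Ax^2 + Bx + C = 0, where b-k = 2
A = 1+m^2 = 1
B = 2(m(b-k) - h) = 2(0*2 + 2) = 4
C = h^2 + (b-k)^2 - r^2 = 4 + 4 - 4 = 4
disc = B^2-4AC = 16.0000 - 16.0000 = 0
disc = 0

1 intersection point (tangent)


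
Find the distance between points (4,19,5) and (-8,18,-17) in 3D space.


dx=-12, dy=-1, dz=-22
d = sqrt(144+1+484) = sqrt(629) = 25.0799

25.0799


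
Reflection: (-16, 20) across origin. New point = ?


Reflection rule for origin: (-x, -y)
(-16, 20) -> (16, -20)

(16, -20)


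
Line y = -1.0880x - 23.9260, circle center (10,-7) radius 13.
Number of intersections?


Substitute y = -1.0880x - 23.9260: (x-10)^2 + (-1.0880x- 23.9260+ 7)^2 = 169
Expand to Ax^2 + Bx + C = 0, where b-k = -16.926
A = 1+m^2 = 2.183744
B = 2(m(b-k) - h) = 2(-1.0880*(-16.926) - 10) = 16.830976
C = h^2 + (b-k)^2 - r^2 = 100 + 286.489476 - 169 = 217.489476
disc = B^2-4AC = 283.2818 - 1899.7654 = -1616.4836
disc < 0

0 intersection points


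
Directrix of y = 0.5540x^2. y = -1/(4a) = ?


a = 0.5540
1/(4a) = 0.4513
directrix: y = -0.4513 = -0.4513

y = -0.4513


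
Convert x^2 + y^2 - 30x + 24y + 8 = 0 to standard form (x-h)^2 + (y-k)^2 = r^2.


h = -D/2 = 30/2 = 15
k = -E/2 = -24/2 = -12
r^2 = h^2 + k^2 - F = 225 + 144 - 8 = 361
r = 19

Center (15, -12), radius = 19


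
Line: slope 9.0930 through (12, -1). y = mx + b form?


y + 1 = 9.0930(x - 12)
y = 9.0930x - 1 - 9.0930*12
y = 9.0930x - 110.1160

y = 9.0930x - 110.1160


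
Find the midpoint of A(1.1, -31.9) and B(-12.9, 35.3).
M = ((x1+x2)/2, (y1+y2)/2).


Mx = (1.1 - 12.9)/2 = -11.8/2 = -5.9000
My = (-31.9 + 35.3)/2 = 3.4/2 = 1.7000

(-5.9000, 1.7000)


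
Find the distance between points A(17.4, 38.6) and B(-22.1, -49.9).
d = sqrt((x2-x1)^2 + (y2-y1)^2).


dx = -22.1 - 17.4 = -39.5
dy = -49.9 - 38.6 = -88.5
d = sqrt(1560.25 + 7832.25) = sqrt(9392.5) = 96.9149

96.9149


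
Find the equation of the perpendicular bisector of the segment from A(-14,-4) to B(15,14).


Midpoint = (0.5, 5)
Slope of AB = dy/dx = 18/29 = 0.6207
Perp slope = -dx/dy = -29/18 = -1.6111
b = My - (perp slope)*Mx = 5 + (29*0.5)/18 = 5 + 0.8056 = 5.8056

y = -1.6111x + 5.8056


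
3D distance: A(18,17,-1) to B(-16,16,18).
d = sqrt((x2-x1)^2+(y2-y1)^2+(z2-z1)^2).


dx=-34, dy=-1, dz=19
d = sqrt(1156+1+361) = sqrt(1518) = 38.9615

38.9615


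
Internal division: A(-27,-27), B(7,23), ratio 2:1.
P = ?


Px = (2*7 + 1*(-27))/3 = -13/3 = -4.3333
Py = (2*23 + 1*(-27))/3 = 19/3 = 6.3333

P = (-4.3333, 6.3333)


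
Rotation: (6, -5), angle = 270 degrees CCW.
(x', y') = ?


cos(270) = 0, sin(270) = -1
x' = 6*0 + 5*(-1) = -5
y' = 6*(-1) - 5*0 = -6

(-5, -6)


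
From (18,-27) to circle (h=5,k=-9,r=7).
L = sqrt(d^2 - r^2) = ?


d = sqrt((18-5)^2 + (-27+ 9)^2) = sqrt(169+324) = 22.2036
L = sqrt(493.0000 - 49) = sqrt(444.0000) = 21.0713

21.0713


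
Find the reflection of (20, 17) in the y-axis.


Reflection rule for y-axis: (-x, y)
(20, 17) -> (-20, 17)

(-20, 17)


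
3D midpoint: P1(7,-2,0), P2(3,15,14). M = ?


Mx = (7+3)/2 = 5.0000
My = (-2+15)/2 = 6.5000
Mz = (0+14)/2 = 7.0000

M = (5.0000, 6.5000, 7.0000)


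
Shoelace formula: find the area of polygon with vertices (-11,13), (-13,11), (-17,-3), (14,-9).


sum(xi*y_{i+1}) = -11*11 - 13*(-3) - 17*(-9) + 14*13 = 253
sum(yi*x_{i+1}) = 13*(-13) + 11*(-17) - 3*14 - 9*(-11) = -299
Area = |253 + 299|/2 = 552/2 = 276.0000

276.0000 sq units


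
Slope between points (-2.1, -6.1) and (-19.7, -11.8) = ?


dy = -11.8 + 6.1 = -5.7
dx = -19.7 + 2.1 = -17.6
m = -5.7/(-17.6) = 0.3239

m = 0.3239


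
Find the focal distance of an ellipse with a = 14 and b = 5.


c^2 = 14^2 - 5^2 = 196 - 25 = 171
c = sqrt(171) = 13.0767

c = 13.0767


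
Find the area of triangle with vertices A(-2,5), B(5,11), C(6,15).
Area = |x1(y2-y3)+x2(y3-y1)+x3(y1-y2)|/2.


-2*(11-15) = 8
5*(15-5) = 50
6*(5-11) = -36
sum = 22
Area = |22|/2 = 11.0000

11.0000 sq units


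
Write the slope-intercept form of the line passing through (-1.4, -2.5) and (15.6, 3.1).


m = (5.6)/(17.0) = 0.3294
b = y1 - m*x1 = -2.5 - (5.6*(-1.4))/(17.0) = -2.5 + 0.4612 = -2.0388

y = 0.3294x - 2.0388


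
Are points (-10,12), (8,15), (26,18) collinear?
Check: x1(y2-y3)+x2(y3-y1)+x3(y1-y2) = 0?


-10*(15-18) + 8*(18-12) + 26*(12-15)
= 30 + 48 - 78 = 0

Yes, collinear (determinant = 0)


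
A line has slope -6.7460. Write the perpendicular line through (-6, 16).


Perpendicular slope = -1/m1 = -1/(-6.7460) = 0.1482
b2 = y0 - m2*x0 = 16 - 6/(-6.7460) = 16 + 0.8894 = 16.8894

y = 0.1482x + 16.8894


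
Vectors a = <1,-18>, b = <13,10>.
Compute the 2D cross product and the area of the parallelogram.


cross = 1*10 + 18*13 = 10 + 234 = 244
Parallelogram area = |244| = 244

cross = 244, parallelogram area = 244


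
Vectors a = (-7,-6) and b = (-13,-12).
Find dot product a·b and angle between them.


a·b = -7*(-13) - 6*(-12) = 91 + 72 = 163
|a| = sqrt(49+36) = 9.2195
|b| = sqrt(169+144) = 17.6918
cos(theta) = 163/(sqrt(85)*sqrt(313)) = 163/sqrt(26605) = 0.999323
theta = arccos(163/sqrt(26605)) = 2.1081 degrees

a·b = 163, theta = 2.1081 deg


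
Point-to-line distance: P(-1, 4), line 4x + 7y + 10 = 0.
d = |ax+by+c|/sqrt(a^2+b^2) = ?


|4*(-1) + 7*4 + 10| = |34| = 34
sqrt(16 + 49) = sqrt(65) = 8.0623
d = 34/sqrt(65) = 4.2172

4.2172


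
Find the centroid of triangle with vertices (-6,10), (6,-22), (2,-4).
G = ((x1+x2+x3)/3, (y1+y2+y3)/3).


Gx = (-6+6+2)/3 = 2/3 = 0.6667
Gy = (10- 22- 4)/3 = -16/3 = -5.3333

G = (0.6667, -5.3333)


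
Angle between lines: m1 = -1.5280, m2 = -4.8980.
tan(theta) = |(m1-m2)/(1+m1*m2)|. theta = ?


m1-m2 = 3.37
1+m1*m2 = 8.484144
tan(theta) = |3.37/8.484144| = 0.397212
theta = arctan(|3.37/8.484144|) = 21.6635 degrees (acute angle)

21.6635 degrees


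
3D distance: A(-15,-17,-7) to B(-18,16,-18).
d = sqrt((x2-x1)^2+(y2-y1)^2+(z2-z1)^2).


dx=-3, dy=33, dz=-11
d = sqrt(9+1089+121) = sqrt(1219) = 34.9142

34.9142


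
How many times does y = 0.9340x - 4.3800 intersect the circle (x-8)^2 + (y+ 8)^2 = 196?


Substitute y = 0.9340x - 4.3800: (x-8)^2 + (0.9340x- 4.3800+ 8)^2 = 196
Expand to Ax^2 + Bx + C = 0, where b-k = 3.62
A = 1+m^2 = 1.872356
B = 2(m(b-k) - h) = 2(0.9340*3.62 - 8) = -9.23784
C = h^2 + (b-k)^2 - r^2 = 64 + 13.1044 - 196 = -118.8956
disc = B^2-4AC = 85.3377 + 890.4596 = 975.7973
disc > 0

2 intersection points


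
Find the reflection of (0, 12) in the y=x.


Reflection rule for y=x: (y, x)
(0, 12) -> (12, 0)

(12, 0)


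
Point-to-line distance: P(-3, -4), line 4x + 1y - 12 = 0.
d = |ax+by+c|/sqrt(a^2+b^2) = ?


|4*(-3) + 1*(-4) - 12| = |-28| = 28
sqrt(16 + 1) = sqrt(17) = 4.1231
d = 28/sqrt(17) = 6.7910

6.7910


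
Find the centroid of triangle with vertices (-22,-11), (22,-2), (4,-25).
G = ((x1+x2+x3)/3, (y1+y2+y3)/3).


Gx = (-22+22+4)/3 = 4/3 = 1.3333
Gy = (-11- 2- 25)/3 = -38/3 = -12.6667

G = (1.3333, -12.6667)


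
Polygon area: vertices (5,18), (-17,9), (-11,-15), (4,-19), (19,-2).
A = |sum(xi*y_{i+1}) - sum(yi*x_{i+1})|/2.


sum(xi*y_{i+1}) = 5*9 - 17*(-15) - 11*(-19) + 4*(-2) + 19*18 = 843
sum(yi*x_{i+1}) = 18*(-17) + 9*(-11) - 15*4 - 19*19 - 2*5 = -836
Area = |843 + 836|/2 = 1679/2 = 839.5000

839.5000 sq units


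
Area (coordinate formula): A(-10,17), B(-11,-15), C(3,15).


-10*(-15-15) = 300
-11*(15-17) = 22
3*(17+ 15) = 96
sum = 418
Area = |418|/2 = 209.0000

209.0000 sq units


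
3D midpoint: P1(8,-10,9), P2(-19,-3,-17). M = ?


Mx = (8- 19)/2 = -5.5000
My = (-10- 3)/2 = -6.5000
Mz = (9- 17)/2 = -4.0000

M = (-5.5000, -6.5000, -4.0000)


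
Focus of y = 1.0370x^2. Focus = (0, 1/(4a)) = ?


a = 1.0370
4a = 4.1480
focus = (0, 1/4.1480) = (0, 0.2411)

Focus = (0, 0.2411)


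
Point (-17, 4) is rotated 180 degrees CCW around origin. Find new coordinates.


cos(180) = -1, sin(180) = 0
x' = -17*(-1) - 4*0 = 17
y' = -17*0 + 4*(-1) = -4

(17, -4)


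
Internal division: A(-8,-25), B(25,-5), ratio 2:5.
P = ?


Px = (2*25 + 5*(-8))/7 = 10/7 = 1.4286
Py = (2*(-5) + 5*(-25))/7 = -135/7 = -19.2857

P = (1.4286, -19.2857)


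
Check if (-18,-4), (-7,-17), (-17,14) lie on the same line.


-18*(-17-14) - 7*(14+ 4) - 17*(-4+ 17)
= 558 - 126 - 221 = 211

No, not collinear (determinant = 211)


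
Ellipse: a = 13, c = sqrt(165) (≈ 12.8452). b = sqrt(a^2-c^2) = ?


b^2 = 13^2 - (sqrt(165))^2 = 169 - 165 = 4
b = sqrt(4) = 2

b = 2


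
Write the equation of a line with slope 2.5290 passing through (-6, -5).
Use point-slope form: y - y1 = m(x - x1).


y + 5 = 2.5290(x + 6)
y = 2.5290x - 5 - 2.5290*(-6)
y = 2.5290x + 10.1740

y = 2.5290x + 10.1740


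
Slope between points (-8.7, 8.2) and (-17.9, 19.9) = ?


dy = 19.9 - 8.2 = 11.7
dx = -17.9 + 8.7 = -9.2
m = 11.7/(-9.2) = -1.2717

m = -1.2717


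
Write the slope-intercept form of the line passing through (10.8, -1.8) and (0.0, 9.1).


m = (10.9)/(-10.8) = -1.0093
b = y1 - m*x1 = -1.8 - (10.9*10.8)/(-10.8) = -1.8 + 10.9000 = 9.1000

y = -1.0093x + 9.1000


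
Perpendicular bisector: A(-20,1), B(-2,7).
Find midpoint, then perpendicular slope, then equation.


Midpoint = (-11, 4)
Slope of AB = dy/dx = 6/18 = 0.3333
Perp slope = -dx/dy = -18/6 = -3.0000
b = My - (perp slope)*Mx = 4 + (18*(-11))/6 = 4 - 33.0000 = -29.0000

y = -3.0000x - 29.0000


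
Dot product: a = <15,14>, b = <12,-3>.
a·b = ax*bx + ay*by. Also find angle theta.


a·b = 15*12 + 14*(-3) = 180 - 42 = 138
|a| = sqrt(225+196) = 20.5183
|b| = sqrt(144+9) = 12.3693
cos(theta) = 138/(sqrt(421)*sqrt(153)) = 138/sqrt(64413) = 0.543741
theta = arccos(138/sqrt(64413)) = 57.0613 degrees

a·b = 138, theta = 57.0613 deg


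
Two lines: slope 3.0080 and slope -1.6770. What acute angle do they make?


m1-m2 = 4.685
1+m1*m2 = -4.044416
tan(theta) = |4.685/(-4.044416)| = 1.158387
theta = arctan(|4.685/(-4.044416)|) = 49.1970 degrees (acute angle)

49.1970 degrees


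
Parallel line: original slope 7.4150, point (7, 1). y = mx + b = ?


Parallel lines have equal slopes.
m2 = 7.4150
b2 = 1 - 7.4150*7 = -50.9050

y = 7.4150x - 50.9050


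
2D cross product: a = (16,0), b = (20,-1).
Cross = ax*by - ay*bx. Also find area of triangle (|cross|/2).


cross = 16*(-1) - 0*20 = -16 - 0 = -16
Triangle area = |-16|/2 = 16/2 = 8.0000

cross = -16, triangle area = 8.0000


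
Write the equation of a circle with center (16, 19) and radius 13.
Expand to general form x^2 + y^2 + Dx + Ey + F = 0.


(x-16)^2 + (y-19)^2 = 13^2
D = -2h = -32, E = -2k = -38
F = h^2+k^2-r^2 = 256+361-169 = 448

x^2 + y^2 - 32x - 38y + 448 = 0


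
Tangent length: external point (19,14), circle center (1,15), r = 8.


d = sqrt((19-1)^2 + (14-15)^2) = sqrt(324+1) = 18.0278
L = sqrt(325.0000 - 64) = sqrt(261.0000) = 16.1555

16.1555


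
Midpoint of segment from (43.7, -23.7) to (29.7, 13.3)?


Mx = (43.7 + 29.7)/2 = 73.4/2 = 36.7000
My = (-23.7 + 13.3)/2 = -10.4/2 = -5.2000

(36.7000, -5.2000)


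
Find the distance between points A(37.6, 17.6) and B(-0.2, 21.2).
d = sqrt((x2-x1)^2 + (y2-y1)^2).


dx = -0.2 - 37.6 = -37.8
dy = 21.2 - 17.6 = 3.6
d = sqrt(1428.84 + 12.96) = sqrt(1441.8) = 37.9710

37.9710


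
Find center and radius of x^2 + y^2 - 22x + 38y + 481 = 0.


h = -D/2 = 22/2 = 11
k = -E/2 = -38/2 = -19
r^2 = h^2 + k^2 - F = 121 + 361 - 481 = 1
r = 1

Center (11, -19), radius = 1


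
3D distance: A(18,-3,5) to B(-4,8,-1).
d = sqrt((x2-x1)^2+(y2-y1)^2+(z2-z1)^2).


dx=-22, dy=11, dz=-6
d = sqrt(484+121+36) = sqrt(641) = 25.3180

25.3180


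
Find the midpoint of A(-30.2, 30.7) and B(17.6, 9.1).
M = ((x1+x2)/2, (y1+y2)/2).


Mx = (-30.2 + 17.6)/2 = -12.6/2 = -6.3000
My = (30.7 + 9.1)/2 = 39.8/2 = 19.9000

(-6.3000, 19.9000)


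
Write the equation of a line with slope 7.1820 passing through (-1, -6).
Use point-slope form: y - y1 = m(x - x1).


y + 6 = 7.1820(x + 1)
y = 7.1820x - 6 - 7.1820*(-1)
y = 7.1820x + 1.1820

y = 7.1820x + 1.1820


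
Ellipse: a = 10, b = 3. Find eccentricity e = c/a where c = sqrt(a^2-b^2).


c = sqrt(100-9) = sqrt(91) = 9.5394
e = c/a = sqrt(91)/10 = 0.9539

e = 0.9539


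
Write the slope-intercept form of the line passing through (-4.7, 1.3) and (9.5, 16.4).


m = (15.1)/(14.2) = 1.0634
b = y1 - m*x1 = 1.3 - (15.1*(-4.7))/(14.2) = 1.3 + 4.9979 = 6.2979

y = 1.0634x + 6.2979


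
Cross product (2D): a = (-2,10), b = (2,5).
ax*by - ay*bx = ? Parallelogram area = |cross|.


cross = -2*5 - 10*2 = -10 - 20 = -30
Parallelogram area = |-30| = 30

cross = -30, parallelogram area = 30


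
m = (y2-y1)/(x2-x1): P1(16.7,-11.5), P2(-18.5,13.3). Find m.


dy = 13.3 + 11.5 = 24.8
dx = -18.5 - 16.7 = -35.2
m = 24.8/(-35.2) = -0.7045

m = -0.7045


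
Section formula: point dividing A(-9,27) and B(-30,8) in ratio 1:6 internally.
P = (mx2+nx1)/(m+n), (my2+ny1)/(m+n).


Px = (1*(-30) + 6*(-9))/7 = -84/7 = -12.0000
Py = (1*8 + 6*27)/7 = 170/7 = 24.2857

P = (-12.0000, 24.2857)


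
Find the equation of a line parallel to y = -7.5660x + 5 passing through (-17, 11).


Parallel lines have equal slopes.
m2 = -7.5660
b2 = 11 + 7.5660*(-17) = -117.6220

y = -7.5660x - 117.6220


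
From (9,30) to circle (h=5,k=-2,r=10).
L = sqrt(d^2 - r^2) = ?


d = sqrt((9-5)^2 + (30+ 2)^2) = sqrt(16+1024) = 32.2490
L = sqrt(1040.0000 - 100) = sqrt(940.0000) = 30.6594

30.6594


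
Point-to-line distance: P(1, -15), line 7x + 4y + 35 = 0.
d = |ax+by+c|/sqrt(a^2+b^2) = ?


|7*1 + 4*(-15) + 35| = |-18| = 18
sqrt(49 + 16) = sqrt(65) = 8.0623
d = 18/sqrt(65) = 2.2326

2.2326


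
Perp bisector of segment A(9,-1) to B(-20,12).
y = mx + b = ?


Midpoint = (-5.5, 5.5)
Slope of AB = dy/dx = 13/(-29) = -0.4483
Perp slope = -dx/dy = 29/13 = 2.2308
b = My - (perp slope)*Mx = 5.5 + (-29*(-5.5))/13 = 5.5 + 12.2692 = 17.7692

y = 2.2308x + 17.7692


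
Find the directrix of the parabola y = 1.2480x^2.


a = 1.2480
1/(4a) = 0.2003
directrix: y = -0.2003 = -0.2003

y = -0.2003


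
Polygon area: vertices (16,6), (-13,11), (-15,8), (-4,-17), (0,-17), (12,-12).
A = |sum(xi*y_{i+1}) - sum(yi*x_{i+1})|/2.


sum(xi*y_{i+1}) = 16*11 - 13*8 - 15*(-17) - 4*(-17) + 0*(-12) + 12*6 = 467
sum(yi*x_{i+1}) = 6*(-13) + 11*(-15) + 8*(-4) - 17*0 - 17*12 - 12*16 = -671
Area = |467 + 671|/2 = 1138/2 = 569.0000

569.0000 sq units


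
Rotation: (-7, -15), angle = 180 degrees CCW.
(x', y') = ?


cos(180) = -1, sin(180) = 0
x' = -7*(-1) + 15*0 = 7
y' = -7*0 - 15*(-1) = 15

(7, 15)


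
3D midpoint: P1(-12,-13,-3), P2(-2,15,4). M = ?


Mx = (-12- 2)/2 = -7.0000
My = (-13+15)/2 = 1.0000
Mz = (-3+4)/2 = 0.5000

M = (-7.0000, 1.0000, 0.5000)


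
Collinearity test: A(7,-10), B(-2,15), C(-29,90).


7*(15-90) - 2*(90+ 10) - 29*(-10-15)
= -525 - 200 + 725 = 0

Yes, collinear (determinant = 0)


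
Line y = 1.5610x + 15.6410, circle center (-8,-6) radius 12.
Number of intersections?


Substitute y = 1.5610x + 15.6410: (x+ 8)^2 + (1.5610x+15.6410+ 6)^2 = 144
Expand to Ax^2 + Bx + C = 0, where b-k = 21.641
A = 1+m^2 = 3.436721
B = 2(m(b-k) - h) = 2(1.5610*21.641 + 8) = 83.563202
C = h^2 + (b-k)^2 - r^2 = 64 + 468.332881 - 144 = 388.332881
disc = B^2-4AC = 6982.8087 - 5338.3671 = 1644.4416
disc > 0

2 intersection points


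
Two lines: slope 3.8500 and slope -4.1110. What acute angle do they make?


m1-m2 = 7.961
1+m1*m2 = -14.82735
tan(theta) = |7.961/(-14.82735)| = 0.536913
theta = arctan(|7.961/(-14.82735)|) = 28.2319 degrees (acute angle)

28.2319 degrees


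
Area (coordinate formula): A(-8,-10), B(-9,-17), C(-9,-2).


-8*(-17+ 2) = 120
-9*(-2+ 10) = -72
-9*(-10+ 17) = -63
sum = -15
Area = |-15|/2 = 7.5000

7.5000 sq units


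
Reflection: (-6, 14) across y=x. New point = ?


Reflection rule for y=x: (y, x)
(-6, 14) -> (14, -6)

(14, -6)


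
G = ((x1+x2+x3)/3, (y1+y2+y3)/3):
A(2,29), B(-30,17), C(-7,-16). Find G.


Gx = (2- 30- 7)/3 = -35/3 = -11.6667
Gy = (29+17- 16)/3 = 30/3 = 10.0000

G = (-11.6667, 10.0000)


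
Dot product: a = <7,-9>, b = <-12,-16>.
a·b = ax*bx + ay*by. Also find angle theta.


a·b = 7*(-12) - 9*(-16) = -84 + 144 = 60
|a| = sqrt(49+81) = 11.4018
|b| = sqrt(144+256) = 20.0000
cos(theta) = 60/(sqrt(130)*sqrt(400)) = 60/sqrt(52000) = 0.263117
theta = arccos(60/sqrt(52000)) = 74.7449 degrees

a·b = 60, theta = 74.7449 deg


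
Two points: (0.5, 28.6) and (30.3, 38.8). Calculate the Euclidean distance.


dx = 30.3 - 0.5 = 29.8
dy = 38.8 - 28.6 = 10.2
d = sqrt(888.04 + 104.04) = sqrt(992.08) = 31.4973

31.4973


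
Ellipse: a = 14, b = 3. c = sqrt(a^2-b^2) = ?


c^2 = 14^2 - 3^2 = 196 - 9 = 187
c = sqrt(187) = 13.6748

c = 13.6748


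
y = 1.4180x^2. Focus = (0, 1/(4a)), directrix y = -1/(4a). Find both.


a = 1.4180
1/(4a) = 0.1763
Focus = (0, 0.1763)
Directrix: y = -0.1763

Focus = (0, 0.1763), Directrix: y = -0.1763


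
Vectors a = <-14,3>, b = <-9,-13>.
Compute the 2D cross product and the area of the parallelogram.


cross = -14*(-13) - 3*(-9) = 182 + 27 = 209
Parallelogram area = |209| = 209

cross = 209, parallelogram area = 209


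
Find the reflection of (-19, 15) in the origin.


Reflection rule for origin: (-x, -y)
(-19, 15) -> (19, -15)

(19, -15)


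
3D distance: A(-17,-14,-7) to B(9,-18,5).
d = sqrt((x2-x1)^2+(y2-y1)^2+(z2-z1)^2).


dx=26, dy=-4, dz=12
d = sqrt(676+16+144) = sqrt(836) = 28.9137

28.9137


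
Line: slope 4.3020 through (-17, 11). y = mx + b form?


y - 11 = 4.3020(x + 17)
y = 4.3020x + 11 - 4.3020*(-17)
y = 4.3020x + 84.1340

y = 4.3020x + 84.1340


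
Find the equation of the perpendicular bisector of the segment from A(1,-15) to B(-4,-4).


Midpoint = (-1.5, -9.5)
Slope of AB = dy/dx = 11/(-5) = -2.2000
Perp slope = -dx/dy = 5/11 = 0.4545
b = My - (perp slope)*Mx = -9.5 + (-5*(-1.5))/11 = -9.5 + 0.6818 = -8.8182

y = 0.4545x - 8.8182


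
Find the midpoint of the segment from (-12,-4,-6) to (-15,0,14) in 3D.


Mx = (-12- 15)/2 = -13.5000
My = (-4+0)/2 = -2.0000
Mz = (-6+14)/2 = 4.0000

M = (-13.5000, -2.0000, 4.0000)


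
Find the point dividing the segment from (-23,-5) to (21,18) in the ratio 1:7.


Px = (1*21 + 7*(-23))/8 = -140/8 = -17.5000
Py = (1*18 + 7*(-5))/8 = -17/8 = -2.1250

P = (-17.5000, -2.1250)


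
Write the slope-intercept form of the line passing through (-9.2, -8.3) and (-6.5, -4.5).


m = (3.8)/(2.7) = 1.4074
b = y1 - m*x1 = -8.3 - (3.8*(-9.2))/(2.7) = -8.3 + 12.9481 = 4.6481

y = 1.4074x + 4.6481


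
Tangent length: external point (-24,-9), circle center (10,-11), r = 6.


d = sqrt((-24-10)^2 + (-9+ 11)^2) = sqrt(1156+4) = 34.0588
L = sqrt(1160.0000 - 36) = sqrt(1124.0000) = 33.5261

33.5261


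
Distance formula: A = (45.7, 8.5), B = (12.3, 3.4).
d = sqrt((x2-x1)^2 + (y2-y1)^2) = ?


dx = 12.3 - 45.7 = -33.4
dy = 3.4 - 8.5 = -5.1
d = sqrt(1115.56 + 26.01) = sqrt(1141.57) = 33.7871

33.7871


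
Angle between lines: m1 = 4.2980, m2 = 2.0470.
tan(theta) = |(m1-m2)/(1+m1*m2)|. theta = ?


m1-m2 = 2.251
1+m1*m2 = 9.798006
tan(theta) = |2.251/9.798006| = 0.229741
theta = arctan(|2.251/9.798006|) = 12.9386 degrees (acute angle)

12.9386 degrees


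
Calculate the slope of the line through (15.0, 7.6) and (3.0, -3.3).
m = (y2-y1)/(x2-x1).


dy = -3.3 - 7.6 = -10.9
dx = 3.0 - 15.0 = -12.0
m = -10.9/(-12.0) = 0.9083

m = 0.9083


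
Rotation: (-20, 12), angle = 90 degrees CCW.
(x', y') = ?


cos(90) = 0, sin(90) = 1
x' = -20*0 - 12*1 = -12
y' = -20*1 + 12*0 = -20

(-12, -20)


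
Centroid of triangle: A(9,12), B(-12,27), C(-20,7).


Gx = (9- 12- 20)/3 = -23/3 = -7.6667
Gy = (12+27+7)/3 = 46/3 = 15.3333

G = (-7.6667, 15.3333)


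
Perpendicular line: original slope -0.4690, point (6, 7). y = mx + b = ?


Perpendicular slope = -1/m1 = -1/(-0.4690) = 2.1322
b2 = y0 - m2*x0 = 7 + 6/(-0.4690) = 7 - 12.7932 = -5.7932

y = 2.1322x - 5.7932


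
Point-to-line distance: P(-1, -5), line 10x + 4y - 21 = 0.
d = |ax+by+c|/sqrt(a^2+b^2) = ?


|10*(-1) + 4*(-5) - 21| = |-51| = 51
sqrt(100 + 16) = sqrt(116) = 10.7703
d = 51/sqrt(116) = 4.7352

4.7352


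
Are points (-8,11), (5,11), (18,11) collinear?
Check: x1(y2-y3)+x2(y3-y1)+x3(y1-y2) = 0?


-8*(11-11) + 5*(11-11) + 18*(11-11)
= 0 + 0 + 0 = 0

Yes, collinear (determinant = 0)


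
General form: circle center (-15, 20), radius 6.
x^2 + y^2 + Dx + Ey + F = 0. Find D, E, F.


(x+ 15)^2 + (y-20)^2 = 6^2
D = -2h = 30, E = -2k = -40
F = h^2+k^2-r^2 = 225+400-36 = 589

D = 30, E = -40, F = 589


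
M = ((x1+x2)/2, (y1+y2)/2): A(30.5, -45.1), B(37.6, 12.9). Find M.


Mx = (30.5 + 37.6)/2 = 68.1/2 = 34.0500
My = (-45.1 + 12.9)/2 = -32.2/2 = -16.1000

(34.0500, -16.1000)


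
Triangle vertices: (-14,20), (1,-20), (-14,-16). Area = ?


-14*(-20+ 16) = 56
1*(-16-20) = -36
-14*(20+ 20) = -560
sum = -540
Area = |-540|/2 = 270.0000

270.0000 sq units


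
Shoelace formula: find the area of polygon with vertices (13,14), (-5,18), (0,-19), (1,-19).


sum(xi*y_{i+1}) = 13*18 - 5*(-19) + 0*(-19) + 1*14 = 343
sum(yi*x_{i+1}) = 14*(-5) + 18*0 - 19*1 - 19*13 = -336
Area = |343 + 336|/2 = 679/2 = 339.5000

339.5000 sq units


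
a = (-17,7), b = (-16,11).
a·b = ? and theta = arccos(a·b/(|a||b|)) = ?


a·b = -17*(-16) + 7*11 = 272 + 77 = 349
|a| = sqrt(289+49) = 18.3848
|b| = sqrt(256+121) = 19.4165
cos(theta) = 349/(sqrt(338)*sqrt(377)) = 349/sqrt(127426) = 0.977679
theta = arccos(349/sqrt(127426)) = 12.1284 degrees

a·b = 349, theta = 12.1284 deg


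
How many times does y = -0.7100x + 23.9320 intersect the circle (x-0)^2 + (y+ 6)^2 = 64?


Substitute y = -0.7100x + 23.9320: (x-0)^2 + (-0.7100x+23.9320+ 6)^2 = 64
Expand to Ax^2 + Bx + C = 0, where b-k = 29.932
A = 1+m^2 = 1.5041
B = 2(m(b-k) - h) = 2(-0.7100*29.932 - 0) = -42.50344
C = h^2 + (b-k)^2 - r^2 = 0 + 895.924624 - 64 = 831.924624
disc = B^2-4AC = 1806.5424 - 5005.1913 = -3198.6489
disc < 0

0 intersection points


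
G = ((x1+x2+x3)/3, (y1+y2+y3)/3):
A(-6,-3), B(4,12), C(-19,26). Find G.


Gx = (-6+4- 19)/3 = -21/3 = -7.0000
Gy = (-3+12+26)/3 = 35/3 = 11.6667

G = (-7.0000, 11.6667)


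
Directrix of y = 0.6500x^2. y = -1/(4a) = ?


a = 0.6500
1/(4a) = 0.3846
directrix: y = -0.3846 = -0.3846

y = -0.3846


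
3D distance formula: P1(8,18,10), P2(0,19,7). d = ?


dx=-8, dy=1, dz=-3
d = sqrt(64+1+9) = sqrt(74) = 8.6023

8.6023


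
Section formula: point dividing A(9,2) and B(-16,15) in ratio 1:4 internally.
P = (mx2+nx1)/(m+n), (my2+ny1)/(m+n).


Px = (1*(-16) + 4*9)/5 = 20/5 = 4.0000
Py = (1*15 + 4*2)/5 = 23/5 = 4.6000

P = (4.0000, 4.6000)


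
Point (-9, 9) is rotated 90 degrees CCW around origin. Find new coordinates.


cos(90) = 0, sin(90) = 1
x' = -9*0 - 9*1 = -9
y' = -9*1 + 9*0 = -9

(-9, -9)


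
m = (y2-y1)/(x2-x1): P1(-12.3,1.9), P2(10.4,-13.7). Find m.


dy = -13.7 - 1.9 = -15.6
dx = 10.4 + 12.3 = 22.7
m = -15.6/22.7 = -0.6872

m = -0.6872


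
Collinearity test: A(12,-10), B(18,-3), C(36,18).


12*(-3-18) + 18*(18+ 10) + 36*(-10+ 3)
= -252 + 504 - 252 = 0

Yes, collinear (determinant = 0)


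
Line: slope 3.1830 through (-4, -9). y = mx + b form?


y + 9 = 3.1830(x + 4)
y = 3.1830x - 9 - 3.1830*(-4)
y = 3.1830x + 3.7320

y = 3.1830x + 3.7320


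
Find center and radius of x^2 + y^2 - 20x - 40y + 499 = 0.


h = -D/2 = 20/2 = 10
k = -E/2 = 40/2 = 20
r^2 = h^2 + k^2 - F = 100 + 400 - 499 = 1
r = 1

Center (10, 20), radius = 1


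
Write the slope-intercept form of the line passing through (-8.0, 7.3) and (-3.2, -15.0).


m = (-22.3)/(4.8) = -4.6458
b = y1 - m*x1 = 7.3 - (-22.3*(-8.0))/(4.8) = 7.3 - 37.1667 = -29.8667

y = -4.6458x - 29.8667


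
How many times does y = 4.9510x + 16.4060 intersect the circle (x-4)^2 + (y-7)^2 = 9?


Substitute y = 4.9510x + 16.4060: (x-4)^2 + (4.9510x+16.4060-7)^2 = 9
Expand to Ax^2 + Bx + C = 0, where b-k = 9.406
A = 1+m^2 = 25.512401
B = 2(m(b-k) - h) = 2(4.9510*9.406 - 4) = 85.138212
C = h^2 + (b-k)^2 - r^2 = 16 + 88.472836 - 9 = 95.472836
disc = B^2-4AC = 7248.5151 - 9742.9651 = -2494.4500
disc < 0

0 intersection points


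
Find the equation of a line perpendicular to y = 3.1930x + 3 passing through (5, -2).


Perpendicular slope = -1/m1 = -1/3.1930 = -0.3132
b2 = y0 - m2*x0 = -2 + 5/3.1930 = -2 + 1.5659 = -0.4341

y = -0.3132x - 0.4341


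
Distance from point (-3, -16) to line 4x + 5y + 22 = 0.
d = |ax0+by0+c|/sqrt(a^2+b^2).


|4*(-3) + 5*(-16) + 22| = |-70| = 70
sqrt(16 + 25) = sqrt(41) = 6.4031
d = 70/sqrt(41) = 10.9322

10.9322


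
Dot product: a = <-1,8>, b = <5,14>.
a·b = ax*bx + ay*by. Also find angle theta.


a·b = -1*5 + 8*14 = -5 + 112 = 107
|a| = sqrt(1+64) = 8.0623
|b| = sqrt(25+196) = 14.8661
cos(theta) = 107/(sqrt(65)*sqrt(221)) = 107/sqrt(14365) = 0.892752
theta = arccos(107/sqrt(14365)) = 26.7788 degrees

a·b = 107, theta = 26.7788 deg


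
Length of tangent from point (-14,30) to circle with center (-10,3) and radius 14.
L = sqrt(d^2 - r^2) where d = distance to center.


d = sqrt((-14+ 10)^2 + (30-3)^2) = sqrt(16+729) = 27.2947
L = sqrt(745.0000 - 196) = sqrt(549.0000) = 23.4307

23.4307


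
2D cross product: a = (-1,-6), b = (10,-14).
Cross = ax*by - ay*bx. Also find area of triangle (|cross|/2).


cross = -1*(-14) + 6*10 = 14 + 60 = 74
Triangle area = |74|/2 = 74/2 = 37.0000

cross = 74, triangle area = 37.0000


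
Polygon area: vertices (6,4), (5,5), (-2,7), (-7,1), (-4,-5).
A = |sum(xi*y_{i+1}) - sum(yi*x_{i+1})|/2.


sum(xi*y_{i+1}) = 6*5 + 5*7 - 2*1 - 7*(-5) - 4*4 = 82
sum(yi*x_{i+1}) = 4*5 + 5*(-2) + 7*(-7) + 1*(-4) - 5*6 = -73
Area = |82 + 73|/2 = 155/2 = 77.5000

77.5000 sq units


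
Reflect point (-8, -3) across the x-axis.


Reflection rule for x-axis: (x, -y)
(-8, -3) -> (-8, 3)

(-8, 3)


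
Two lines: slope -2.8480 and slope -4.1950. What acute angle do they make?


m1-m2 = 1.347
1+m1*m2 = 12.94736
tan(theta) = |1.347/12.94736| = 0.104037
theta = arctan(|1.347/12.94736|) = 5.9395 degrees (acute angle)

5.9395 degrees


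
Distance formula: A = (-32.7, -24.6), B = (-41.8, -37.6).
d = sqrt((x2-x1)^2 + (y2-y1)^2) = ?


dx = -41.8 + 32.7 = -9.1
dy = -37.6 + 24.6 = -13.0
d = sqrt(82.81 + 169.0) = sqrt(251.81) = 15.8685

15.8685


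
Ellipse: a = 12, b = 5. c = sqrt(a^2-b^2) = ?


c^2 = 12^2 - 5^2 = 144 - 25 = 119
c = sqrt(119) = 10.9087

c = 10.9087


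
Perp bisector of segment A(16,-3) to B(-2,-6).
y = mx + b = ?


Midpoint = (7, -4.5)
Slope of AB = dy/dx = -3/(-18) = 0.1667
Perp slope = -dx/dy = -18/3 = -6.0000
b = My - (perp slope)*Mx = -4.5 + (-18*7)/(-3) = -4.5 + 42.0000 = 37.5000

y = -6.0000x + 37.5000


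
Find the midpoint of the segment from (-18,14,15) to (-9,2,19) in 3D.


Mx = (-18- 9)/2 = -13.5000
My = (14+2)/2 = 8.0000
Mz = (15+19)/2 = 17.0000

M = (-13.5000, 8.0000, 17.0000)


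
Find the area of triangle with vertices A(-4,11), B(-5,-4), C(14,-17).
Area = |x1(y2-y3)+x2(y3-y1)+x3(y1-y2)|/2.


-4*(-4+ 17) = -52
-5*(-17-11) = 140
14*(11+ 4) = 210
sum = 298
Area = |298|/2 = 149.0000

149.0000 sq units


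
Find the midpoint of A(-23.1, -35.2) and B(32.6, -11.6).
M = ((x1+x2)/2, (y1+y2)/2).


Mx = (-23.1 + 32.6)/2 = 9.5/2 = 4.7500
My = (-35.2 - 11.6)/2 = -46.8/2 = -23.4000

(4.7500, -23.4000)


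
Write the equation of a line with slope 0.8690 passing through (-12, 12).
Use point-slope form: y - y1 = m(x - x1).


y - 12 = 0.8690(x + 12)
y = 0.8690x + 12 - 0.8690*(-12)
y = 0.8690x + 22.4280

y = 0.8690x + 22.4280


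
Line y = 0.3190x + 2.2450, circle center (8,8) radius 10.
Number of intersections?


Substitute y = 0.3190x + 2.2450: (x-8)^2 + (0.3190x+2.2450-8)^2 = 100
Expand to Ax^2 + Bx + C = 0, where b-k = -5.755
A = 1+m^2 = 1.101761
B = 2(m(b-k) - h) = 2(0.3190*(-5.755) - 8) = -19.67169
C = h^2 + (b-k)^2 - r^2 = 64 + 33.120025 - 100 = -2.879975
disc = B^2-4AC = 386.9754 + 12.6922 = 399.6676
disc > 0

2 intersection points


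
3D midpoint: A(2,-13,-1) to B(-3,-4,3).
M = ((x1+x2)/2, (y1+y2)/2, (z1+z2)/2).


Mx = (2- 3)/2 = -0.5000
My = (-13- 4)/2 = -8.5000
Mz = (-1+3)/2 = 1.0000

M = (-0.5000, -8.5000, 1.0000)


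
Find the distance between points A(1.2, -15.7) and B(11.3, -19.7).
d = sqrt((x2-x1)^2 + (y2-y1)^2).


dx = 11.3 - 1.2 = 10.1
dy = -19.7 + 15.7 = -4.0
d = sqrt(102.01 + 16.0) = sqrt(118.01) = 10.8632

10.8632


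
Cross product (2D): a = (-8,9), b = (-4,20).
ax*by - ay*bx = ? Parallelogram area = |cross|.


cross = -8*20 - 9*(-4) = -160 + 36 = -124
Parallelogram area = |-124| = 124

cross = -124, parallelogram area = 124


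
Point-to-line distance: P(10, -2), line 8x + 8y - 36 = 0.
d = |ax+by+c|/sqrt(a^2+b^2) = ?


|8*10 + 8*(-2) - 36| = |28| = 28
sqrt(64 + 64) = sqrt(128) = 11.3137
d = 28/sqrt(128) = 2.4749

2.4749


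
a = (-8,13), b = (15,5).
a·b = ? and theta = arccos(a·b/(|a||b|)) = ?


a·b = -8*15 + 13*5 = -120 + 65 = -55
|a| = sqrt(64+169) = 15.2643
|b| = sqrt(225+25) = 15.8114
cos(theta) = -55/(sqrt(233)*sqrt(250)) = -55/sqrt(58250) = -0.227884
theta = arccos(-55/sqrt(58250)) = 103.1726 degrees

a·b = -55, theta = 103.1726 deg


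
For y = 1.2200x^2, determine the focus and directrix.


a = 1.2200
1/(4a) = 0.2049
Focus = (0, 0.2049)
Directrix: y = -0.2049

Focus = (0, 0.2049), Directrix: y = -0.2049


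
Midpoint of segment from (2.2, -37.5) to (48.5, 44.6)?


Mx = (2.2 + 48.5)/2 = 50.7/2 = 25.3500
My = (-37.5 + 44.6)/2 = 7.1/2 = 3.5500

(25.3500, 3.5500)


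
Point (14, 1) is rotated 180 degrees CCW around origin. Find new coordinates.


cos(180) = -1, sin(180) = 0
x' = 14*(-1) - 1*0 = -14
y' = 14*0 + 1*(-1) = -1

(-14, -1)


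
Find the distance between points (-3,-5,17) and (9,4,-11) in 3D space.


dx=12, dy=9, dz=-28
d = sqrt(144+81+784) = sqrt(1009) = 31.7648

31.7648


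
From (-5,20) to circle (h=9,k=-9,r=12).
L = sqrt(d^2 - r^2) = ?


d = sqrt((-5-9)^2 + (20+ 9)^2) = sqrt(196+841) = 32.2025
L = sqrt(1037.0000 - 144) = sqrt(893.0000) = 29.8831

29.8831


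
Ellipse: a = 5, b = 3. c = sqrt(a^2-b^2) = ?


c^2 = 5^2 - 3^2 = 25 - 9 = 16
c = sqrt(16) = 4.0000

c = 4.0000


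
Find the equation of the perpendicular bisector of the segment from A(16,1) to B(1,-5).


Midpoint = (8.5, -2)
Slope of AB = dy/dx = -6/(-15) = 0.4000
Perp slope = -dx/dy = -15/6 = -2.5000
b = My - (perp slope)*Mx = -2 + (-15*8.5)/(-6) = -2 + 21.2500 = 19.2500

y = -2.5000x + 19.2500


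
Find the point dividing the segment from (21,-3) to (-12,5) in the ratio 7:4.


Px = (7*(-12) + 4*21)/11 = 0/11 = 0
Py = (7*5 + 4*(-3))/11 = 23/11 = 2.0909

P = (0, 2.0909)


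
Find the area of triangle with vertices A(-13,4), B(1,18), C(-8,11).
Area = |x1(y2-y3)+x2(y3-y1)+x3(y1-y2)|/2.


-13*(18-11) = -91
1*(11-4) = 7
-8*(4-18) = 112
sum = 28
Area = |28|/2 = 14.0000

14.0000 sq units


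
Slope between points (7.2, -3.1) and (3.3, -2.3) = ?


dy = -2.3 + 3.1 = 0.8
dx = 3.3 - 7.2 = -3.9
m = 0.8/(-3.9) = -0.2051

m = -0.2051


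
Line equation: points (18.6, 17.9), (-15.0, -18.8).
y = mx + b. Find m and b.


m = (-36.7)/(-33.6) = 1.0923
b = y1 - m*x1 = 17.9 - (-36.7*18.6)/(-33.6) = 17.9 - 20.3161 = -2.4161

y = 1.0923x - 2.4161


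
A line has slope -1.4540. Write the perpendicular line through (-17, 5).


Perpendicular slope = -1/m1 = -1/(-1.4540) = 0.6878
b2 = y0 - m2*x0 = 5 - 17/(-1.4540) = 5 + 11.6919 = 16.6919

y = 0.6878x + 16.6919


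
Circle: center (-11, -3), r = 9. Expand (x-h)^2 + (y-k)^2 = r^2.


(x+ 11)^2 + (y+ 3)^2 = 9^2
D = -2h = 22, E = -2k = 6
F = h^2+k^2-r^2 = 121+9-81 = 49

x^2 + y^2 + 22x + 6y + 49 = 0


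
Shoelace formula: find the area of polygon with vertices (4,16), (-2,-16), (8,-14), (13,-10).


sum(xi*y_{i+1}) = 4*(-16) - 2*(-14) + 8*(-10) + 13*16 = 92
sum(yi*x_{i+1}) = 16*(-2) - 16*8 - 14*13 - 10*4 = -382
Area = |92 + 382|/2 = 474/2 = 237.0000

237.0000 sq units


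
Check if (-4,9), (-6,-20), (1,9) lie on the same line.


-4*(-20-9) - 6*(9-9) + 1*(9+ 20)
= 116 + 0 + 29 = 145

No, not collinear (determinant = 145)


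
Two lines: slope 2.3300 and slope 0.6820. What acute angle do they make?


m1-m2 = 1.648
1+m1*m2 = 2.58906
tan(theta) = |1.648/2.58906| = 0.636524
theta = arctan(|1.648/2.58906|) = 32.4778 degrees (acute angle)

32.4778 degrees


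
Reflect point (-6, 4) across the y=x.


Reflection rule for y=x: (y, x)
(-6, 4) -> (4, -6)

(4, -6)
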